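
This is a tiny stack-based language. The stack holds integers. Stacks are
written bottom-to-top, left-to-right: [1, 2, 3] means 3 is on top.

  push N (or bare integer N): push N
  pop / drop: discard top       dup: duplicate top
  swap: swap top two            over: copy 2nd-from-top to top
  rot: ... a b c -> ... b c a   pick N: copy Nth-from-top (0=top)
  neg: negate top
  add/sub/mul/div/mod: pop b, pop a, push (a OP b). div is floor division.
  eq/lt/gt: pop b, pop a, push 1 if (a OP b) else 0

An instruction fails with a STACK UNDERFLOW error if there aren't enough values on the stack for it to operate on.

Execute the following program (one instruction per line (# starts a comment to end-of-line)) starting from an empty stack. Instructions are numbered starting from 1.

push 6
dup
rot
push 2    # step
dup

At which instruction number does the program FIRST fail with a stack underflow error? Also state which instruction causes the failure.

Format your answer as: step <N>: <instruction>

Answer: step 3: rot

Derivation:
Step 1 ('push 6'): stack = [6], depth = 1
Step 2 ('dup'): stack = [6, 6], depth = 2
Step 3 ('rot'): needs 3 value(s) but depth is 2 — STACK UNDERFLOW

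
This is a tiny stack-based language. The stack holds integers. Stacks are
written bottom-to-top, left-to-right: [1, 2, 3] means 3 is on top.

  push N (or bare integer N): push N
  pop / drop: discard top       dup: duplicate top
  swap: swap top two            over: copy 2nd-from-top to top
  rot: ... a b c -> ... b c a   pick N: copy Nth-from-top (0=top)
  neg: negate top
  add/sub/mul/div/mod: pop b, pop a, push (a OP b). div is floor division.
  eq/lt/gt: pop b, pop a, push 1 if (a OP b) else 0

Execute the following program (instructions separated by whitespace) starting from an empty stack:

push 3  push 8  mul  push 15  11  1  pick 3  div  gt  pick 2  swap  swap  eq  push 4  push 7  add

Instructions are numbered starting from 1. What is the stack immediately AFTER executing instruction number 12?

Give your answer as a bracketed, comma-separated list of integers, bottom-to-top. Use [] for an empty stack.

Answer: [24, 15, 1, 24]

Derivation:
Step 1 ('push 3'): [3]
Step 2 ('push 8'): [3, 8]
Step 3 ('mul'): [24]
Step 4 ('push 15'): [24, 15]
Step 5 ('11'): [24, 15, 11]
Step 6 ('1'): [24, 15, 11, 1]
Step 7 ('pick 3'): [24, 15, 11, 1, 24]
Step 8 ('div'): [24, 15, 11, 0]
Step 9 ('gt'): [24, 15, 1]
Step 10 ('pick 2'): [24, 15, 1, 24]
Step 11 ('swap'): [24, 15, 24, 1]
Step 12 ('swap'): [24, 15, 1, 24]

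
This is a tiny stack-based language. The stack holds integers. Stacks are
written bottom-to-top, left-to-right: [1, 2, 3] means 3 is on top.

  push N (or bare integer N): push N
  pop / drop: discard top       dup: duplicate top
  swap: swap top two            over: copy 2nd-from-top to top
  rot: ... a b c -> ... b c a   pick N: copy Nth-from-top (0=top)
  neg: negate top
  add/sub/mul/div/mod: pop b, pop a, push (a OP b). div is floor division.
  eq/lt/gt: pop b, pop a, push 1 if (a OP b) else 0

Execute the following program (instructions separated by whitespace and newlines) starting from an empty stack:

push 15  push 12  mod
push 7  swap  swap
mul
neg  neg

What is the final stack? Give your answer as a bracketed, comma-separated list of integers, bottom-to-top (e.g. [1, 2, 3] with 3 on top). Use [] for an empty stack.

Answer: [21]

Derivation:
After 'push 15': [15]
After 'push 12': [15, 12]
After 'mod': [3]
After 'push 7': [3, 7]
After 'swap': [7, 3]
After 'swap': [3, 7]
After 'mul': [21]
After 'neg': [-21]
After 'neg': [21]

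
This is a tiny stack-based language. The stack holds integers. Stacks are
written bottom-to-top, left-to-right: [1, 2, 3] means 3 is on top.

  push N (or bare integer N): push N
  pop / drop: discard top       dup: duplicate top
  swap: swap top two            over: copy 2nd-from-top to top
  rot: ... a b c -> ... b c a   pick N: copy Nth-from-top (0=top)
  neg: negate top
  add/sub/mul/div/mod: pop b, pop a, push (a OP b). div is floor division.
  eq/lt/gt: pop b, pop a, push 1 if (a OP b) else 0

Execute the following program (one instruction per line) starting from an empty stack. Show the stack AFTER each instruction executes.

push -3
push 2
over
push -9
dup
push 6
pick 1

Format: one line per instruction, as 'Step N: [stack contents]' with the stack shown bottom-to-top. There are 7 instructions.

Step 1: [-3]
Step 2: [-3, 2]
Step 3: [-3, 2, -3]
Step 4: [-3, 2, -3, -9]
Step 5: [-3, 2, -3, -9, -9]
Step 6: [-3, 2, -3, -9, -9, 6]
Step 7: [-3, 2, -3, -9, -9, 6, -9]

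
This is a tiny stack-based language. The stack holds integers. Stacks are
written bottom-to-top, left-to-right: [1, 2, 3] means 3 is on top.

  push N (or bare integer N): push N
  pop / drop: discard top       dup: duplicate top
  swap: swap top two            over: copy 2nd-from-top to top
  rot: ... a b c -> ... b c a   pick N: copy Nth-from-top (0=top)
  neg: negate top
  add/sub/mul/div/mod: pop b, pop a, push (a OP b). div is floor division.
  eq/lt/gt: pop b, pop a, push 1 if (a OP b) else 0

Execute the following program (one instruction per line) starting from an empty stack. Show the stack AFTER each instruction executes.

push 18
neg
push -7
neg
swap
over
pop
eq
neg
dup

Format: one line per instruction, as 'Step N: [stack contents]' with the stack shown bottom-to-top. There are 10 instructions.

Step 1: [18]
Step 2: [-18]
Step 3: [-18, -7]
Step 4: [-18, 7]
Step 5: [7, -18]
Step 6: [7, -18, 7]
Step 7: [7, -18]
Step 8: [0]
Step 9: [0]
Step 10: [0, 0]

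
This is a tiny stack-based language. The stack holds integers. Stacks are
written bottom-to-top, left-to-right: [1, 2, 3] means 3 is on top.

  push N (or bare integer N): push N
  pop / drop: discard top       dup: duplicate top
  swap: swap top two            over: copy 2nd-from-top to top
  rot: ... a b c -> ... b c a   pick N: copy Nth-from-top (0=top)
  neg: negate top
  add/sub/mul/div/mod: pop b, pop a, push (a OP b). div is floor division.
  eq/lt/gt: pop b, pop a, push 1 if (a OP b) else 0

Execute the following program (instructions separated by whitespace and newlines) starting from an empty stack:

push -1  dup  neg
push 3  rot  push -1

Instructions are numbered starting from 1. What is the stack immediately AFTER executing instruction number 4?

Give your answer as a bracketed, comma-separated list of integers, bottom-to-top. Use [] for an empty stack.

Step 1 ('push -1'): [-1]
Step 2 ('dup'): [-1, -1]
Step 3 ('neg'): [-1, 1]
Step 4 ('push 3'): [-1, 1, 3]

Answer: [-1, 1, 3]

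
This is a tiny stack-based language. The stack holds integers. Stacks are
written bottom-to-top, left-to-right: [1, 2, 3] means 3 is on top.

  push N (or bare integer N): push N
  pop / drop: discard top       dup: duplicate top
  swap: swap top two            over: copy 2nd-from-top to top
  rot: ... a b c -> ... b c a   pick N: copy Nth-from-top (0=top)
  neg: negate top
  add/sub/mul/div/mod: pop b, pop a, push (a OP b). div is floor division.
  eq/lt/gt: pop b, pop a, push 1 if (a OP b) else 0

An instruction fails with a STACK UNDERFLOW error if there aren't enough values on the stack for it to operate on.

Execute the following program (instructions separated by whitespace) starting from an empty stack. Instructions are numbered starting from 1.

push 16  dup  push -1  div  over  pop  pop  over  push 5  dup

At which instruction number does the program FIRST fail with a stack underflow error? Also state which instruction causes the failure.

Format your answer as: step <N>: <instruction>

Step 1 ('push 16'): stack = [16], depth = 1
Step 2 ('dup'): stack = [16, 16], depth = 2
Step 3 ('push -1'): stack = [16, 16, -1], depth = 3
Step 4 ('div'): stack = [16, -16], depth = 2
Step 5 ('over'): stack = [16, -16, 16], depth = 3
Step 6 ('pop'): stack = [16, -16], depth = 2
Step 7 ('pop'): stack = [16], depth = 1
Step 8 ('over'): needs 2 value(s) but depth is 1 — STACK UNDERFLOW

Answer: step 8: over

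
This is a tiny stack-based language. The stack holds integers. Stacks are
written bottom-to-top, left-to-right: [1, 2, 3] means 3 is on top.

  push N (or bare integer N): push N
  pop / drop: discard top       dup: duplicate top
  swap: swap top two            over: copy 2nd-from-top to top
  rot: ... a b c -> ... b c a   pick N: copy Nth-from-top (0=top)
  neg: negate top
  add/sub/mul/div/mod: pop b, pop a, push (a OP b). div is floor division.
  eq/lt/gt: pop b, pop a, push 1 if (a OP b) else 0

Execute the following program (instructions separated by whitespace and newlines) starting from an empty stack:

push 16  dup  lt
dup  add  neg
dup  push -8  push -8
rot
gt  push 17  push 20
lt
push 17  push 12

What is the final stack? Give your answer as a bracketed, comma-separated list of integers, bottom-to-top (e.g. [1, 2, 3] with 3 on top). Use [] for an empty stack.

After 'push 16': [16]
After 'dup': [16, 16]
After 'lt': [0]
After 'dup': [0, 0]
After 'add': [0]
After 'neg': [0]
After 'dup': [0, 0]
After 'push -8': [0, 0, -8]
After 'push -8': [0, 0, -8, -8]
After 'rot': [0, -8, -8, 0]
After 'gt': [0, -8, 0]
After 'push 17': [0, -8, 0, 17]
After 'push 20': [0, -8, 0, 17, 20]
After 'lt': [0, -8, 0, 1]
After 'push 17': [0, -8, 0, 1, 17]
After 'push 12': [0, -8, 0, 1, 17, 12]

Answer: [0, -8, 0, 1, 17, 12]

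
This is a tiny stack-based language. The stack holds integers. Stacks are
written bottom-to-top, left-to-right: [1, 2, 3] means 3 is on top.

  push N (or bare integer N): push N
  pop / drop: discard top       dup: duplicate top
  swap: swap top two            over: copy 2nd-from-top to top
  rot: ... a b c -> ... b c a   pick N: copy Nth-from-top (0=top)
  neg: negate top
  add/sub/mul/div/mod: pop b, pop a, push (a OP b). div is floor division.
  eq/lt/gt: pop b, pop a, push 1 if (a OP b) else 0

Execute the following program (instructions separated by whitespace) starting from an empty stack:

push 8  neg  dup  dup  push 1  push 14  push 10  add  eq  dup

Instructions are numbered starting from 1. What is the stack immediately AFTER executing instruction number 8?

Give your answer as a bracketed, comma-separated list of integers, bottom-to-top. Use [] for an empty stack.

Step 1 ('push 8'): [8]
Step 2 ('neg'): [-8]
Step 3 ('dup'): [-8, -8]
Step 4 ('dup'): [-8, -8, -8]
Step 5 ('push 1'): [-8, -8, -8, 1]
Step 6 ('push 14'): [-8, -8, -8, 1, 14]
Step 7 ('push 10'): [-8, -8, -8, 1, 14, 10]
Step 8 ('add'): [-8, -8, -8, 1, 24]

Answer: [-8, -8, -8, 1, 24]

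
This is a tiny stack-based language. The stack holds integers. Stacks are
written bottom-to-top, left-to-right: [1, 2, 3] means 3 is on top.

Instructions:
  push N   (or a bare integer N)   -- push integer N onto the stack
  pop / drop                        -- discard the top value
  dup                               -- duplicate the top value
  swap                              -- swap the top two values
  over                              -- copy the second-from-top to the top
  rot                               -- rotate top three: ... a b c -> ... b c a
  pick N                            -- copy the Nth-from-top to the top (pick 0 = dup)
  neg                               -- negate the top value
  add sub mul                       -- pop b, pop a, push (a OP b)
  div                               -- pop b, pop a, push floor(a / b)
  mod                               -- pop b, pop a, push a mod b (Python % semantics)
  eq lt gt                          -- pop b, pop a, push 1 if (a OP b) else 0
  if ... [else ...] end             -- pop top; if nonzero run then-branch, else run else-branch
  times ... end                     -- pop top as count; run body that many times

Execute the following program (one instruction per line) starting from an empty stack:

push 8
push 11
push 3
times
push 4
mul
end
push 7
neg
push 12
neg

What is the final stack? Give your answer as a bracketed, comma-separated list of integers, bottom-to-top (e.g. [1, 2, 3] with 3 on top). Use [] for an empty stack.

Answer: [8, 704, -7, -12]

Derivation:
After 'push 8': [8]
After 'push 11': [8, 11]
After 'push 3': [8, 11, 3]
After 'times': [8, 11]
After 'push 4': [8, 11, 4]
After 'mul': [8, 44]
After 'push 4': [8, 44, 4]
After 'mul': [8, 176]
After 'push 4': [8, 176, 4]
After 'mul': [8, 704]
After 'push 7': [8, 704, 7]
After 'neg': [8, 704, -7]
After 'push 12': [8, 704, -7, 12]
After 'neg': [8, 704, -7, -12]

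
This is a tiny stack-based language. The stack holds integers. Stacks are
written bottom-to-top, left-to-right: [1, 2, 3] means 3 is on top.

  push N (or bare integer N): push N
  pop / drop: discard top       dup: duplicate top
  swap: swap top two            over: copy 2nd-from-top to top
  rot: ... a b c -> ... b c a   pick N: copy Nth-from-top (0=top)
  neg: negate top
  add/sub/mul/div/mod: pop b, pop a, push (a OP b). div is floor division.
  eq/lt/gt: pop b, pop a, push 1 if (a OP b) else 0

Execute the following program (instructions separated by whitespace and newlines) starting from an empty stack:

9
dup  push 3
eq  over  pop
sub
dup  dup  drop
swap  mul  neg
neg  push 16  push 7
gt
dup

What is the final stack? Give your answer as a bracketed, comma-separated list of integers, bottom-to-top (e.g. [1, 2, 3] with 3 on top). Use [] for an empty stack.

After 'push 9': [9]
After 'dup': [9, 9]
After 'push 3': [9, 9, 3]
After 'eq': [9, 0]
After 'over': [9, 0, 9]
After 'pop': [9, 0]
After 'sub': [9]
After 'dup': [9, 9]
After 'dup': [9, 9, 9]
After 'drop': [9, 9]
After 'swap': [9, 9]
After 'mul': [81]
After 'neg': [-81]
After 'neg': [81]
After 'push 16': [81, 16]
After 'push 7': [81, 16, 7]
After 'gt': [81, 1]
After 'dup': [81, 1, 1]

Answer: [81, 1, 1]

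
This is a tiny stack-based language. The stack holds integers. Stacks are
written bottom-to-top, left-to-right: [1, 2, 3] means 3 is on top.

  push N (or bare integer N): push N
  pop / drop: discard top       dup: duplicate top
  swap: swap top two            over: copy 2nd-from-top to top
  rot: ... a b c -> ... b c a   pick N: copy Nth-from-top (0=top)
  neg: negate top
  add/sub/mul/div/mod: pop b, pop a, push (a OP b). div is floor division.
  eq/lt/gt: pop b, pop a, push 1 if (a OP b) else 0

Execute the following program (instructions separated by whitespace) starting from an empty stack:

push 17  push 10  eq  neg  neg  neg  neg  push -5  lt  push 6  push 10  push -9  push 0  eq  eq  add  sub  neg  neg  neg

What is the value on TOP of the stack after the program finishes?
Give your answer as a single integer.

Answer: 6

Derivation:
After 'push 17': [17]
After 'push 10': [17, 10]
After 'eq': [0]
After 'neg': [0]
After 'neg': [0]
After 'neg': [0]
After 'neg': [0]
After 'push -5': [0, -5]
After 'lt': [0]
After 'push 6': [0, 6]
After 'push 10': [0, 6, 10]
After 'push -9': [0, 6, 10, -9]
After 'push 0': [0, 6, 10, -9, 0]
After 'eq': [0, 6, 10, 0]
After 'eq': [0, 6, 0]
After 'add': [0, 6]
After 'sub': [-6]
After 'neg': [6]
After 'neg': [-6]
After 'neg': [6]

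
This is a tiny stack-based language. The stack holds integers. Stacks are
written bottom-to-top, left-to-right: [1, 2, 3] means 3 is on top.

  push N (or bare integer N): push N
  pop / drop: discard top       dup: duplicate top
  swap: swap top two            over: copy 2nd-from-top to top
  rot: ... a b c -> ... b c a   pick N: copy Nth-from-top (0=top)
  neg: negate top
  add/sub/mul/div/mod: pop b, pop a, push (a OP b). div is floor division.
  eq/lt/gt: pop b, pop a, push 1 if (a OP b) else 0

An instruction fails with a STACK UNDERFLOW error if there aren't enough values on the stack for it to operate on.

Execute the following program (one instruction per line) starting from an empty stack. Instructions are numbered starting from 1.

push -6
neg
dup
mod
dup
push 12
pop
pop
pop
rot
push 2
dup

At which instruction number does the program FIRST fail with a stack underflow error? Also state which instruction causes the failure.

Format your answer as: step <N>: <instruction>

Answer: step 10: rot

Derivation:
Step 1 ('push -6'): stack = [-6], depth = 1
Step 2 ('neg'): stack = [6], depth = 1
Step 3 ('dup'): stack = [6, 6], depth = 2
Step 4 ('mod'): stack = [0], depth = 1
Step 5 ('dup'): stack = [0, 0], depth = 2
Step 6 ('push 12'): stack = [0, 0, 12], depth = 3
Step 7 ('pop'): stack = [0, 0], depth = 2
Step 8 ('pop'): stack = [0], depth = 1
Step 9 ('pop'): stack = [], depth = 0
Step 10 ('rot'): needs 3 value(s) but depth is 0 — STACK UNDERFLOW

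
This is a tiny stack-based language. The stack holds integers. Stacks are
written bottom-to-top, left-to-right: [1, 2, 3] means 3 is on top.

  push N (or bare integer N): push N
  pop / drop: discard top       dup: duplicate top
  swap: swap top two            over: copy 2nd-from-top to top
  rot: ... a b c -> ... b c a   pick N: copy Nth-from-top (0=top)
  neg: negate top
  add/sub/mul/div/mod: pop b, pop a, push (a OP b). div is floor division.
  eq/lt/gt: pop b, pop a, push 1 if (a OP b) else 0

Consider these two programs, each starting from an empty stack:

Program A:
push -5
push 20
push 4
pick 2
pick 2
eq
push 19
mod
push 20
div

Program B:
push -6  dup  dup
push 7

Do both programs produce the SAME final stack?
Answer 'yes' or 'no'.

Answer: no

Derivation:
Program A trace:
  After 'push -5': [-5]
  After 'push 20': [-5, 20]
  After 'push 4': [-5, 20, 4]
  After 'pick 2': [-5, 20, 4, -5]
  After 'pick 2': [-5, 20, 4, -5, 20]
  After 'eq': [-5, 20, 4, 0]
  After 'push 19': [-5, 20, 4, 0, 19]
  After 'mod': [-5, 20, 4, 0]
  After 'push 20': [-5, 20, 4, 0, 20]
  After 'div': [-5, 20, 4, 0]
Program A final stack: [-5, 20, 4, 0]

Program B trace:
  After 'push -6': [-6]
  After 'dup': [-6, -6]
  After 'dup': [-6, -6, -6]
  After 'push 7': [-6, -6, -6, 7]
Program B final stack: [-6, -6, -6, 7]
Same: no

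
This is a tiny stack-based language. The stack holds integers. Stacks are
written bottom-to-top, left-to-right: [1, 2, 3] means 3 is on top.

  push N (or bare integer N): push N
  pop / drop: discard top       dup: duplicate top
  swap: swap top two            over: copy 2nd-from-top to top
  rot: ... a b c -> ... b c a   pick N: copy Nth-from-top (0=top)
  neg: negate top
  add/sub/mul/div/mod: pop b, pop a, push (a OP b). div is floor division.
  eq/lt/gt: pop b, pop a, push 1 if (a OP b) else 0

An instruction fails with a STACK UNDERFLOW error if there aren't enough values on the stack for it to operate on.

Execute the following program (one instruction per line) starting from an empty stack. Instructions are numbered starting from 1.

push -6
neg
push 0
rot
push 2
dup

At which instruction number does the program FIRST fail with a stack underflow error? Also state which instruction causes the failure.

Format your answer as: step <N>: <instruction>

Step 1 ('push -6'): stack = [-6], depth = 1
Step 2 ('neg'): stack = [6], depth = 1
Step 3 ('push 0'): stack = [6, 0], depth = 2
Step 4 ('rot'): needs 3 value(s) but depth is 2 — STACK UNDERFLOW

Answer: step 4: rot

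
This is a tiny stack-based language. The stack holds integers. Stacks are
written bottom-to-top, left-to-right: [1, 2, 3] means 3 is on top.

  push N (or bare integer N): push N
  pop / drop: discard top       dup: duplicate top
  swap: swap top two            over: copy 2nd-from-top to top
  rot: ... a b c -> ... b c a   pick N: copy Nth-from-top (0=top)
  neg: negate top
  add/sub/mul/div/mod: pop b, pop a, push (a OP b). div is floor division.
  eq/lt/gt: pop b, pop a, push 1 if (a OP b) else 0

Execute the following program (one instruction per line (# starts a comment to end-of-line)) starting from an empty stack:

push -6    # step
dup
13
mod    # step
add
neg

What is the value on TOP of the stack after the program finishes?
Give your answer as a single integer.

After 'push -6': [-6]
After 'dup': [-6, -6]
After 'push 13': [-6, -6, 13]
After 'mod': [-6, 7]
After 'add': [1]
After 'neg': [-1]

Answer: -1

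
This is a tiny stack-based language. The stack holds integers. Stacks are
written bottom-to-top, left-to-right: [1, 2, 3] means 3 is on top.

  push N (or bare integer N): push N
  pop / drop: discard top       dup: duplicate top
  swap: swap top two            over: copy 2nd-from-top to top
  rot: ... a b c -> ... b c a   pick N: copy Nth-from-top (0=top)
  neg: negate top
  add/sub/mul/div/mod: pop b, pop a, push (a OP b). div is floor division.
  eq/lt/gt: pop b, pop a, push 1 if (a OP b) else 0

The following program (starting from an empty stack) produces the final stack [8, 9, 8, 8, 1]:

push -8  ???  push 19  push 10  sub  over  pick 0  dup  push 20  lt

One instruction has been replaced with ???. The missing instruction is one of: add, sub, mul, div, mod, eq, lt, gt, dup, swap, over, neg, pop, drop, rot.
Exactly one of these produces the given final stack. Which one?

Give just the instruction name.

Answer: neg

Derivation:
Stack before ???: [-8]
Stack after ???:  [8]
The instruction that transforms [-8] -> [8] is: neg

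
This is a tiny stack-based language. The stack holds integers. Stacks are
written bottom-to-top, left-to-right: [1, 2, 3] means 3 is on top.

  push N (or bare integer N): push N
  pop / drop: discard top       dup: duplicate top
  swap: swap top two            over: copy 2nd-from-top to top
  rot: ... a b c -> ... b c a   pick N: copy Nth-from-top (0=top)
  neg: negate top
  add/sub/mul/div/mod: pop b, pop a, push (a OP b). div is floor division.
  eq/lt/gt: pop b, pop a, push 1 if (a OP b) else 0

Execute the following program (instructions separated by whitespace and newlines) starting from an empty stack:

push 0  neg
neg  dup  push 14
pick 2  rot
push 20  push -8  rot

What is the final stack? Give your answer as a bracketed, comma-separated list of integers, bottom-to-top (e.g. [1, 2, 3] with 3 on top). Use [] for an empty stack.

After 'push 0': [0]
After 'neg': [0]
After 'neg': [0]
After 'dup': [0, 0]
After 'push 14': [0, 0, 14]
After 'pick 2': [0, 0, 14, 0]
After 'rot': [0, 14, 0, 0]
After 'push 20': [0, 14, 0, 0, 20]
After 'push -8': [0, 14, 0, 0, 20, -8]
After 'rot': [0, 14, 0, 20, -8, 0]

Answer: [0, 14, 0, 20, -8, 0]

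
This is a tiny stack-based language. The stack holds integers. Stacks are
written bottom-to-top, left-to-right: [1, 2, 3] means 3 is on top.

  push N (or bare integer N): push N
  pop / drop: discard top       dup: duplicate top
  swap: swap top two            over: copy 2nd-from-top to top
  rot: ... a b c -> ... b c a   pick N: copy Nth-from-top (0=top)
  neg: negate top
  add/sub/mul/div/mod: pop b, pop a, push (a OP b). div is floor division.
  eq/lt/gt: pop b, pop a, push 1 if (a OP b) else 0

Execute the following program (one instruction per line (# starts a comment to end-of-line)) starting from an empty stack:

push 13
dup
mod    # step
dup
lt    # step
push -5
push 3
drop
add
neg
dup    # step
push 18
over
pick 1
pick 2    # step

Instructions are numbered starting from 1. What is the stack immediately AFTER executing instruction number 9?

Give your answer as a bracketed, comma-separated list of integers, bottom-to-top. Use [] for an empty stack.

Step 1 ('push 13'): [13]
Step 2 ('dup'): [13, 13]
Step 3 ('mod'): [0]
Step 4 ('dup'): [0, 0]
Step 5 ('lt'): [0]
Step 6 ('push -5'): [0, -5]
Step 7 ('push 3'): [0, -5, 3]
Step 8 ('drop'): [0, -5]
Step 9 ('add'): [-5]

Answer: [-5]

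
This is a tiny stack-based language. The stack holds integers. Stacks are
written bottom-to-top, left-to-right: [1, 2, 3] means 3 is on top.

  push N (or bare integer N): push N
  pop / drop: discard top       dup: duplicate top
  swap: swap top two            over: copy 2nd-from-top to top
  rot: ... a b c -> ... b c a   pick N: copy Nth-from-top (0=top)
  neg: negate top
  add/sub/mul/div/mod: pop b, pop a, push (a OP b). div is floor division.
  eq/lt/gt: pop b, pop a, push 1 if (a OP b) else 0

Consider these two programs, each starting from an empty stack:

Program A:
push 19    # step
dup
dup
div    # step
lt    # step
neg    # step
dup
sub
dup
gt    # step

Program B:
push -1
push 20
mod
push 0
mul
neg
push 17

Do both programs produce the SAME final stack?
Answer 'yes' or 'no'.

Answer: no

Derivation:
Program A trace:
  After 'push 19': [19]
  After 'dup': [19, 19]
  After 'dup': [19, 19, 19]
  After 'div': [19, 1]
  After 'lt': [0]
  After 'neg': [0]
  After 'dup': [0, 0]
  After 'sub': [0]
  After 'dup': [0, 0]
  After 'gt': [0]
Program A final stack: [0]

Program B trace:
  After 'push -1': [-1]
  After 'push 20': [-1, 20]
  After 'mod': [19]
  After 'push 0': [19, 0]
  After 'mul': [0]
  After 'neg': [0]
  After 'push 17': [0, 17]
Program B final stack: [0, 17]
Same: no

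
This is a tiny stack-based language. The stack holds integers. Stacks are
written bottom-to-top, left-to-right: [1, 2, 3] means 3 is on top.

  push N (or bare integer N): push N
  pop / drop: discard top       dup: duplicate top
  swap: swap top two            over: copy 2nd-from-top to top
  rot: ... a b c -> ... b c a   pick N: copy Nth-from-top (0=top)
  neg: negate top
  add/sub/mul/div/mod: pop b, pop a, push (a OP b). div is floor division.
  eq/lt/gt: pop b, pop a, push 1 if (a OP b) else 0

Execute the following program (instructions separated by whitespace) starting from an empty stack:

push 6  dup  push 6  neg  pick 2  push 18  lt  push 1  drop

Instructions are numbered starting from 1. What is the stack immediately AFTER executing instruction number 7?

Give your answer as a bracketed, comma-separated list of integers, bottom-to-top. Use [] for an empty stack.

Answer: [6, 6, -6, 1]

Derivation:
Step 1 ('push 6'): [6]
Step 2 ('dup'): [6, 6]
Step 3 ('push 6'): [6, 6, 6]
Step 4 ('neg'): [6, 6, -6]
Step 5 ('pick 2'): [6, 6, -6, 6]
Step 6 ('push 18'): [6, 6, -6, 6, 18]
Step 7 ('lt'): [6, 6, -6, 1]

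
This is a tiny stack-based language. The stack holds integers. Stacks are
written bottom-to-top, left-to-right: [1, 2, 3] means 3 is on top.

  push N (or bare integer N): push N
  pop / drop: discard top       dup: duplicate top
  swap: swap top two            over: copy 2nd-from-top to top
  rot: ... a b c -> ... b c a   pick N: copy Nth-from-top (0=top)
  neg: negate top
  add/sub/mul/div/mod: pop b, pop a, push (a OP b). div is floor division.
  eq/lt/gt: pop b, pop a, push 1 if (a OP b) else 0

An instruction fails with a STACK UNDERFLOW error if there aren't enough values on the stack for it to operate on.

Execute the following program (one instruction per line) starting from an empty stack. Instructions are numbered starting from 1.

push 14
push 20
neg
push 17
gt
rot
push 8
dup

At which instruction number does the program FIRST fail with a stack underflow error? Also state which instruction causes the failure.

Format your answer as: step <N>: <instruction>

Answer: step 6: rot

Derivation:
Step 1 ('push 14'): stack = [14], depth = 1
Step 2 ('push 20'): stack = [14, 20], depth = 2
Step 3 ('neg'): stack = [14, -20], depth = 2
Step 4 ('push 17'): stack = [14, -20, 17], depth = 3
Step 5 ('gt'): stack = [14, 0], depth = 2
Step 6 ('rot'): needs 3 value(s) but depth is 2 — STACK UNDERFLOW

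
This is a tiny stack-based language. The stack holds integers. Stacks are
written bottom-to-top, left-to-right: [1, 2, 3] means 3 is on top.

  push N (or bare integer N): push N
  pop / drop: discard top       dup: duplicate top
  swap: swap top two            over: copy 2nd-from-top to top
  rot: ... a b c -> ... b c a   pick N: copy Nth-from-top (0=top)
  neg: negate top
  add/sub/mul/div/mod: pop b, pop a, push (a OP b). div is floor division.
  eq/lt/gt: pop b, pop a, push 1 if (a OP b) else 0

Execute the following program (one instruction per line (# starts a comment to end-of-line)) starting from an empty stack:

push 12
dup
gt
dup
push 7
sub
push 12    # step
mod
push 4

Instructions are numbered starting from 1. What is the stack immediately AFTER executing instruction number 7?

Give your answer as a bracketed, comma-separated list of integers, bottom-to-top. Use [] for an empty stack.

Step 1 ('push 12'): [12]
Step 2 ('dup'): [12, 12]
Step 3 ('gt'): [0]
Step 4 ('dup'): [0, 0]
Step 5 ('push 7'): [0, 0, 7]
Step 6 ('sub'): [0, -7]
Step 7 ('push 12'): [0, -7, 12]

Answer: [0, -7, 12]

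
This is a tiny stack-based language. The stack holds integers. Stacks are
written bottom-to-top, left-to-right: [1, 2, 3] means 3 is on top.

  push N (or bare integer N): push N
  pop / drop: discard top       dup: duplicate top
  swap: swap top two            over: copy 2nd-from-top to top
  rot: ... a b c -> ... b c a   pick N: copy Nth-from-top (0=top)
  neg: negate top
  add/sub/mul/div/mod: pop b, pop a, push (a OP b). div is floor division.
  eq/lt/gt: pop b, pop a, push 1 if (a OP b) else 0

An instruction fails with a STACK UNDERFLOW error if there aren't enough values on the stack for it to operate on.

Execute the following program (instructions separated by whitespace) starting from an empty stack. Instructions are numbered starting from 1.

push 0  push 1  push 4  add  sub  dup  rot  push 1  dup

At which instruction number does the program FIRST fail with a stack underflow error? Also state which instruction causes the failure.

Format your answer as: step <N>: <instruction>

Step 1 ('push 0'): stack = [0], depth = 1
Step 2 ('push 1'): stack = [0, 1], depth = 2
Step 3 ('push 4'): stack = [0, 1, 4], depth = 3
Step 4 ('add'): stack = [0, 5], depth = 2
Step 5 ('sub'): stack = [-5], depth = 1
Step 6 ('dup'): stack = [-5, -5], depth = 2
Step 7 ('rot'): needs 3 value(s) but depth is 2 — STACK UNDERFLOW

Answer: step 7: rot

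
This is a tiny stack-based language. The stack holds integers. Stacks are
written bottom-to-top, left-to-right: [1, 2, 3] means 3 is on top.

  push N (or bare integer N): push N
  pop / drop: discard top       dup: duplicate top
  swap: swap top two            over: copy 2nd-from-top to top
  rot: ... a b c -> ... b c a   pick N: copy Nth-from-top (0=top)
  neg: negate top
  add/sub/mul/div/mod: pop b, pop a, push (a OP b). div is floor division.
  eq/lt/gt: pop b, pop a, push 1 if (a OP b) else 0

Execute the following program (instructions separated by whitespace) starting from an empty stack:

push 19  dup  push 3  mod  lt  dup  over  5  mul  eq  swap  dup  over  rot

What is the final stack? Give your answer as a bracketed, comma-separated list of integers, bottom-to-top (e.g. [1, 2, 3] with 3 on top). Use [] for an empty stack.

Answer: [1, 0, 0, 0]

Derivation:
After 'push 19': [19]
After 'dup': [19, 19]
After 'push 3': [19, 19, 3]
After 'mod': [19, 1]
After 'lt': [0]
After 'dup': [0, 0]
After 'over': [0, 0, 0]
After 'push 5': [0, 0, 0, 5]
After 'mul': [0, 0, 0]
After 'eq': [0, 1]
After 'swap': [1, 0]
After 'dup': [1, 0, 0]
After 'over': [1, 0, 0, 0]
After 'rot': [1, 0, 0, 0]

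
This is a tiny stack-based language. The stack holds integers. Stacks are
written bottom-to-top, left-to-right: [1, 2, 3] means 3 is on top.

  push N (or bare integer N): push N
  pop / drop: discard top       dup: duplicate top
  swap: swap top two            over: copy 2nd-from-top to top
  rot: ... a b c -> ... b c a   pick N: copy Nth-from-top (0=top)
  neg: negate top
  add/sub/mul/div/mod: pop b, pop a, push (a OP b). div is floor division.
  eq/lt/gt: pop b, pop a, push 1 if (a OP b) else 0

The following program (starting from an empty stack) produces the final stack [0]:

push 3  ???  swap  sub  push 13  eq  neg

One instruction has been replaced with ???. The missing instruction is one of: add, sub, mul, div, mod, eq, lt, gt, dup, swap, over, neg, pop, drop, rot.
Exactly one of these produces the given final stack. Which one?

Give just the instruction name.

Answer: dup

Derivation:
Stack before ???: [3]
Stack after ???:  [3, 3]
The instruction that transforms [3] -> [3, 3] is: dup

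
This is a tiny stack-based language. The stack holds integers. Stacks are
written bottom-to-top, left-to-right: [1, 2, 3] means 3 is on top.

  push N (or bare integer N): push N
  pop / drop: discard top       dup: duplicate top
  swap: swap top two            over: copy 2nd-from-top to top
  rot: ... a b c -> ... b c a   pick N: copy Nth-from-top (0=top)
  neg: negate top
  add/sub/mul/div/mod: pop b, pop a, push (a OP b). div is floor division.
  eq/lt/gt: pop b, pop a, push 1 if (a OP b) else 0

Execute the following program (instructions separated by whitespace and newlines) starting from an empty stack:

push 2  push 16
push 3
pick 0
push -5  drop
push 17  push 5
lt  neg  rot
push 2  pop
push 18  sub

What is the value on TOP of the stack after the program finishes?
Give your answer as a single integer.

After 'push 2': [2]
After 'push 16': [2, 16]
After 'push 3': [2, 16, 3]
After 'pick 0': [2, 16, 3, 3]
After 'push -5': [2, 16, 3, 3, -5]
After 'drop': [2, 16, 3, 3]
After 'push 17': [2, 16, 3, 3, 17]
After 'push 5': [2, 16, 3, 3, 17, 5]
After 'lt': [2, 16, 3, 3, 0]
After 'neg': [2, 16, 3, 3, 0]
After 'rot': [2, 16, 3, 0, 3]
After 'push 2': [2, 16, 3, 0, 3, 2]
After 'pop': [2, 16, 3, 0, 3]
After 'push 18': [2, 16, 3, 0, 3, 18]
After 'sub': [2, 16, 3, 0, -15]

Answer: -15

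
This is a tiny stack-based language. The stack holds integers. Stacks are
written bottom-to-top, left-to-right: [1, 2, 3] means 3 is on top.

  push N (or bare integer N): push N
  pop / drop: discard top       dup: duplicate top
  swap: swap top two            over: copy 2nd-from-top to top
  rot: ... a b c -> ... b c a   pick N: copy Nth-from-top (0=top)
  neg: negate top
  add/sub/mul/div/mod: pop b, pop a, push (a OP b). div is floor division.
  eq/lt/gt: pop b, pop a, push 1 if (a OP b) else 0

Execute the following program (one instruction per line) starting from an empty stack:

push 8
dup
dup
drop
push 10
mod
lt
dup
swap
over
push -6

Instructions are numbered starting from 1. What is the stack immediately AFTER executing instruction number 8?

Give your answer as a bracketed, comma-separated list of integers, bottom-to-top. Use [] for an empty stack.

Step 1 ('push 8'): [8]
Step 2 ('dup'): [8, 8]
Step 3 ('dup'): [8, 8, 8]
Step 4 ('drop'): [8, 8]
Step 5 ('push 10'): [8, 8, 10]
Step 6 ('mod'): [8, 8]
Step 7 ('lt'): [0]
Step 8 ('dup'): [0, 0]

Answer: [0, 0]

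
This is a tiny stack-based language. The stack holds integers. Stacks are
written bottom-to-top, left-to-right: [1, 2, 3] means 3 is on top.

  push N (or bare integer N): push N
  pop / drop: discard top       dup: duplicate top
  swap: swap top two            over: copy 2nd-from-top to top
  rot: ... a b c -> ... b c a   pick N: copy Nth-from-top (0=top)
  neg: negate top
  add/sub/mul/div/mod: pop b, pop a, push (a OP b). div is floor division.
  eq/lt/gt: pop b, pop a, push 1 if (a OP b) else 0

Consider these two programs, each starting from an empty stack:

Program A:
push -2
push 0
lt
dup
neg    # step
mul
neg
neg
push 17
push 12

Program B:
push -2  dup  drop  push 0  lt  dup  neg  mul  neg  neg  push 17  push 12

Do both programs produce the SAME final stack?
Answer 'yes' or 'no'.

Program A trace:
  After 'push -2': [-2]
  After 'push 0': [-2, 0]
  After 'lt': [1]
  After 'dup': [1, 1]
  After 'neg': [1, -1]
  After 'mul': [-1]
  After 'neg': [1]
  After 'neg': [-1]
  After 'push 17': [-1, 17]
  After 'push 12': [-1, 17, 12]
Program A final stack: [-1, 17, 12]

Program B trace:
  After 'push -2': [-2]
  After 'dup': [-2, -2]
  After 'drop': [-2]
  After 'push 0': [-2, 0]
  After 'lt': [1]
  After 'dup': [1, 1]
  After 'neg': [1, -1]
  After 'mul': [-1]
  After 'neg': [1]
  After 'neg': [-1]
  After 'push 17': [-1, 17]
  After 'push 12': [-1, 17, 12]
Program B final stack: [-1, 17, 12]
Same: yes

Answer: yes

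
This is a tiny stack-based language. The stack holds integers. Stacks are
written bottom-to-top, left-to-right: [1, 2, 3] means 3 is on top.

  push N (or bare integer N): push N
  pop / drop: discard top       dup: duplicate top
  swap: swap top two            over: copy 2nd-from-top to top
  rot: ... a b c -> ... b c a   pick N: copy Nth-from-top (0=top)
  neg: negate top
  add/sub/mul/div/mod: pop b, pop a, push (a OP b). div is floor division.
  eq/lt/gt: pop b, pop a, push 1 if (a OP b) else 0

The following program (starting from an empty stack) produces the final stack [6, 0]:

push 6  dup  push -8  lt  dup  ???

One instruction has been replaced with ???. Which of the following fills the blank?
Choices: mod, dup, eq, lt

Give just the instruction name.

Stack before ???: [6, 0, 0]
Stack after ???:  [6, 0]
Checking each choice:
  mod: modulo by zero
  dup: produces [6, 0, 0, 0]
  eq: produces [6, 1]
  lt: MATCH


Answer: lt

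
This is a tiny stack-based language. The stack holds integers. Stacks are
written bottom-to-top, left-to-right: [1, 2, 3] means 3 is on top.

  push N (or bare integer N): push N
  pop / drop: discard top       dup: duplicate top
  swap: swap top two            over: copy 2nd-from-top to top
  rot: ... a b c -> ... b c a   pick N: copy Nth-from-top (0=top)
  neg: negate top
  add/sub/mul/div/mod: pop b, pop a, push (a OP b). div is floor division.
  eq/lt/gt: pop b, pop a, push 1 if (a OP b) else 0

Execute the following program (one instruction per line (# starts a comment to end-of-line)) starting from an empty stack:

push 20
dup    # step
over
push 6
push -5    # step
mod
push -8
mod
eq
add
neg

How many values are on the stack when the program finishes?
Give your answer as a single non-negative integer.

After 'push 20': stack = [20] (depth 1)
After 'dup': stack = [20, 20] (depth 2)
After 'over': stack = [20, 20, 20] (depth 3)
After 'push 6': stack = [20, 20, 20, 6] (depth 4)
After 'push -5': stack = [20, 20, 20, 6, -5] (depth 5)
After 'mod': stack = [20, 20, 20, -4] (depth 4)
After 'push -8': stack = [20, 20, 20, -4, -8] (depth 5)
After 'mod': stack = [20, 20, 20, -4] (depth 4)
After 'eq': stack = [20, 20, 0] (depth 3)
After 'add': stack = [20, 20] (depth 2)
After 'neg': stack = [20, -20] (depth 2)

Answer: 2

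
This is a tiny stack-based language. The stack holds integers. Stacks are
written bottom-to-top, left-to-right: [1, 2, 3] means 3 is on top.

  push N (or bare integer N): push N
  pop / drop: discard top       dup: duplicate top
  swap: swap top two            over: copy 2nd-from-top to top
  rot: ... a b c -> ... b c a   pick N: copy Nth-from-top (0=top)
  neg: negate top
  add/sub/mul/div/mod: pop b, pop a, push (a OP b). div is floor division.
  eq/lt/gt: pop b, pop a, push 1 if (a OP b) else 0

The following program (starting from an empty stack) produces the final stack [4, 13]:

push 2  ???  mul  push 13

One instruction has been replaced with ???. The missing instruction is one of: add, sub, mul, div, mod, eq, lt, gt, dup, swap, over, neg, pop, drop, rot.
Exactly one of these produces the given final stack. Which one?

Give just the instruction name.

Answer: dup

Derivation:
Stack before ???: [2]
Stack after ???:  [2, 2]
The instruction that transforms [2] -> [2, 2] is: dup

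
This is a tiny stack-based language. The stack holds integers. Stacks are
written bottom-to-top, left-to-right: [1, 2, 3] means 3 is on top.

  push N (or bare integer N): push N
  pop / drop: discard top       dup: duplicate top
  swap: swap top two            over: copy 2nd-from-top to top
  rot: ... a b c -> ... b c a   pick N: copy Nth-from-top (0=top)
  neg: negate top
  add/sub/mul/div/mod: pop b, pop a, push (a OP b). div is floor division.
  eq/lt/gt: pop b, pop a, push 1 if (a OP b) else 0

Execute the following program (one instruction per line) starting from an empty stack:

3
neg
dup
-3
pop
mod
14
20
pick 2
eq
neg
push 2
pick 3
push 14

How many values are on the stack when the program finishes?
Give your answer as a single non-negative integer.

Answer: 6

Derivation:
After 'push 3': stack = [3] (depth 1)
After 'neg': stack = [-3] (depth 1)
After 'dup': stack = [-3, -3] (depth 2)
After 'push -3': stack = [-3, -3, -3] (depth 3)
After 'pop': stack = [-3, -3] (depth 2)
After 'mod': stack = [0] (depth 1)
After 'push 14': stack = [0, 14] (depth 2)
After 'push 20': stack = [0, 14, 20] (depth 3)
After 'pick 2': stack = [0, 14, 20, 0] (depth 4)
After 'eq': stack = [0, 14, 0] (depth 3)
After 'neg': stack = [0, 14, 0] (depth 3)
After 'push 2': stack = [0, 14, 0, 2] (depth 4)
After 'pick 3': stack = [0, 14, 0, 2, 0] (depth 5)
After 'push 14': stack = [0, 14, 0, 2, 0, 14] (depth 6)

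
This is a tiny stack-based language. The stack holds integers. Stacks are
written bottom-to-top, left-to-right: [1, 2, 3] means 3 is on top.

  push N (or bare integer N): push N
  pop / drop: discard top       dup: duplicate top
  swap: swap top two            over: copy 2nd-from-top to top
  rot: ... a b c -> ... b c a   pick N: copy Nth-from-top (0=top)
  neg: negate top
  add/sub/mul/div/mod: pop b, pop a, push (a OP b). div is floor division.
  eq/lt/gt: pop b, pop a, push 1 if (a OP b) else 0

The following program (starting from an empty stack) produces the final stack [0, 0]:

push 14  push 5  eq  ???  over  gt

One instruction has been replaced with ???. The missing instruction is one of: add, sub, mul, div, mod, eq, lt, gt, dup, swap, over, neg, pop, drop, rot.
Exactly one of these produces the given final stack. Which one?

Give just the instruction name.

Stack before ???: [0]
Stack after ???:  [0, 0]
The instruction that transforms [0] -> [0, 0] is: dup

Answer: dup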